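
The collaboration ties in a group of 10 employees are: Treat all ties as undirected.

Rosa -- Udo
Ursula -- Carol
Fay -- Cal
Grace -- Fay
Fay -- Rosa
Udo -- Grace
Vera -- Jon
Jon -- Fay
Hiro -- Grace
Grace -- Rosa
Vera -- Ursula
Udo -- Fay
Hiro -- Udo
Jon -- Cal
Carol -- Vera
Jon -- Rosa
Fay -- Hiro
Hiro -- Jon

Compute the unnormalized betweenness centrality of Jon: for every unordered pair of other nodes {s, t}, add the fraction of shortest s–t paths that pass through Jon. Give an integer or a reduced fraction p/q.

Pairs whose geodesics pass through Jon — Vera–Grace: 3/3; Vera–Rosa: 1; Vera–Hiro: 1; Vera–Fay: 1; Vera–Cal: 1; Vera–Udo: 3/3; Ursula–Grace: 3/3; Ursula–Rosa: 1; Ursula–Hiro: 1; Ursula–Fay: 1; Ursula–Cal: 1; Ursula–Udo: 3/3; Carol–Grace: 3/3; Carol–Rosa: 1 … (+7 more pairs).
All other pairs contribute 0.
Summing the contributions gives betweenness(Jon) = 77/4.

77/4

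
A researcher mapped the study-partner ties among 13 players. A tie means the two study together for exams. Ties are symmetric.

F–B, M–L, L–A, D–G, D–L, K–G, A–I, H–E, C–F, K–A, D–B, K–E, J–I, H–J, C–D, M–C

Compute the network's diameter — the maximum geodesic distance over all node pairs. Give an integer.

Eccentricity of each node (its greatest distance to any other): A:4, B:5, C:5, D:4, E:5, F:6, G:4, H:6, I:5, J:6, K:4, L:4, M:5.
The maximum eccentricity is 6, realized for instance by the pair J–F via J – I – A – L – D – B – F. So the diameter is 6.

6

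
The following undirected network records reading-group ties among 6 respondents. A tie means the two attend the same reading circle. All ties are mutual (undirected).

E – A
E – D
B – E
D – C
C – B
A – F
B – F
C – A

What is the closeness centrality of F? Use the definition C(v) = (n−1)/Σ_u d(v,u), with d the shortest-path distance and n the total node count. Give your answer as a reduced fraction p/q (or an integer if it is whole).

5/9

Distances from F: A:1, B:1, C:2, D:3, E:2. Sum = 9.
n = 6, so closeness = 5/9.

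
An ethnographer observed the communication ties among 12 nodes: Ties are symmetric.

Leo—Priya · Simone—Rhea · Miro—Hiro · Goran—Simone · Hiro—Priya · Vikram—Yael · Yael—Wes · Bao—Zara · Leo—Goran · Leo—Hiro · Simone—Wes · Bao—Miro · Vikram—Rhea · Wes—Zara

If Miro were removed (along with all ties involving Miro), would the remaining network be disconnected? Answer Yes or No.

Even without Miro, every remaining node can still reach every other (the residual graph is connected), so Miro is not a cut vertex.

No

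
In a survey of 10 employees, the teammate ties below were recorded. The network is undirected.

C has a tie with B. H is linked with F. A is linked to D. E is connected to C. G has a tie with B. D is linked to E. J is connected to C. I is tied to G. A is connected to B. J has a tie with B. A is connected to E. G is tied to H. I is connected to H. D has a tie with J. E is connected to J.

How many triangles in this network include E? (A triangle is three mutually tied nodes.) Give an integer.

E's neighbors: A, C, D, and J.
Neighbor pairs that are themselves tied: E–A–D; E–C–J; E–D–J. Each forms one triangle with E, for 3 in total.

3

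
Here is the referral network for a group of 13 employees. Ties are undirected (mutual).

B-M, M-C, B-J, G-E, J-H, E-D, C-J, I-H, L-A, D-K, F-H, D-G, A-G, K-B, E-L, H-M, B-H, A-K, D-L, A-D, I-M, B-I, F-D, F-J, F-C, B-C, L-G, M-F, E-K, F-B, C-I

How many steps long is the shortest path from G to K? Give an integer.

2

One shortest route is G – A – K, which uses 2 edges, and G and K are not directly tied, so nothing shorter exists. So d(G,K) = 2.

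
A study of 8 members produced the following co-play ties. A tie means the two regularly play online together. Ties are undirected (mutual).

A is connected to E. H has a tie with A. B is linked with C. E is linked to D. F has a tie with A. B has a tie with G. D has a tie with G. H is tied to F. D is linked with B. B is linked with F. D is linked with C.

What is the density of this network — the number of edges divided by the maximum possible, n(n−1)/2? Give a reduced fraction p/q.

11/28

There are 11 edges and 8 nodes, so the maximum possible is C(8,2) = 28.
Density = 11/28.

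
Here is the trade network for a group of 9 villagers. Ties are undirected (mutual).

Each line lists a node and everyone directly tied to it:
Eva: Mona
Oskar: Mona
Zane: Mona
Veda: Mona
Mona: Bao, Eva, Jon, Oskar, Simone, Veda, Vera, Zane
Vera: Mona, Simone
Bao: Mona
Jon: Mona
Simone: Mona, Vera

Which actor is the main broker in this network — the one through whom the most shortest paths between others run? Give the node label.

Unnormalized betweenness of each node: Bao:0, Eva:0, Jon:0, Mona:27, Oskar:0, Simone:0, Veda:0, Vera:0, Zane:0.
Mona has the largest value, 27, making it the main broker — the node through which the most shortest paths run.

Mona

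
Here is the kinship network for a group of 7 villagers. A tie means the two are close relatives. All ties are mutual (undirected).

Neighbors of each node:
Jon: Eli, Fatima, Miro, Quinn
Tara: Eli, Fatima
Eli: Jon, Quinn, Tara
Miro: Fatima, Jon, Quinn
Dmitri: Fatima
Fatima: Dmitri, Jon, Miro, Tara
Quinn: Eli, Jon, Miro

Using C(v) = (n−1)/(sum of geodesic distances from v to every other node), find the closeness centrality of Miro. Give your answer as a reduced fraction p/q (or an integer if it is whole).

Distances from Miro: Dmitri:2, Eli:2, Fatima:1, Jon:1, Quinn:1, Tara:2. Sum = 9.
n = 7, so closeness = 6/9 = 2/3.

2/3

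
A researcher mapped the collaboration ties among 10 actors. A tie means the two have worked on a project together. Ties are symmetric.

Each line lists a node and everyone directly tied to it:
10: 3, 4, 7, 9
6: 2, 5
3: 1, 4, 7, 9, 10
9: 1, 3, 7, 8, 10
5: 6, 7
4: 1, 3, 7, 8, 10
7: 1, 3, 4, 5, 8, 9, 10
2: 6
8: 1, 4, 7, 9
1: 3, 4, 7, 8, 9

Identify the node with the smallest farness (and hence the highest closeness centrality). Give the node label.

7

Farness (sum of distances to all others) for each node — 1:16, 2:30, 3:16, 4:16, 5:16, 6:22, 7:12, 8:17, 9:16, 10:17.
The smallest farness is 12, for 7, so 7 has the highest closeness.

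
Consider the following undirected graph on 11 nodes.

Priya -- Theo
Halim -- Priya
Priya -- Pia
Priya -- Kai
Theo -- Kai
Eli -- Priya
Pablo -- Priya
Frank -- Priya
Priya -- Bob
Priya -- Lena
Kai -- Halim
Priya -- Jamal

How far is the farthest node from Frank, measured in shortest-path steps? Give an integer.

Distances from Frank: Bob:2, Eli:2, Halim:2, Jamal:2, Kai:2, Lena:2, Pablo:2, Pia:2, Priya:1, Theo:2.
The largest is 2 (to Bob, Eli, Pablo, Theo, Jamal, Halim, Lena, Kai, and Pia), so the eccentricity of Frank is 2.

2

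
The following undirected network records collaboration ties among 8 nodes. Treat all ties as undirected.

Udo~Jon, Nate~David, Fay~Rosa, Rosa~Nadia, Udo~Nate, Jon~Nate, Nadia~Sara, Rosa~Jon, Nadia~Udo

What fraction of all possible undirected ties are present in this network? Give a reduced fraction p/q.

9/28

There are 9 edges and 8 nodes, so the maximum possible is C(8,2) = 28.
Density = 9/28.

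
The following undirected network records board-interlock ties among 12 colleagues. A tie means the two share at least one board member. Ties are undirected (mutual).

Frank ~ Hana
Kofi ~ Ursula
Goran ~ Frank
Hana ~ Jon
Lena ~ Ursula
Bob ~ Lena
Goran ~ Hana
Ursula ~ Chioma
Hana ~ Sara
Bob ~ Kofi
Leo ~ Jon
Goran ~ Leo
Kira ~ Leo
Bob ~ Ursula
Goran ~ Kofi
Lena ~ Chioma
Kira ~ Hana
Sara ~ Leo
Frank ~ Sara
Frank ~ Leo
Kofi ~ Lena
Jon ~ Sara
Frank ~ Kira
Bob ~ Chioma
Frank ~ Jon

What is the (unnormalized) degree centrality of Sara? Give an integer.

Sara is directly tied to Frank, Hana, Jon, and Leo. That is 4 neighbors, so the degree of Sara is 4.

4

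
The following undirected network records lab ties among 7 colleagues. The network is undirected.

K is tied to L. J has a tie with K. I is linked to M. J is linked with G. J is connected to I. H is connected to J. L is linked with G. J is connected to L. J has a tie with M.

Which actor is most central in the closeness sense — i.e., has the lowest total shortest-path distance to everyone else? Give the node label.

J

Farness (sum of distances to all others) for each node — G:10, H:11, I:10, J:6, K:10, L:9, M:10.
The smallest farness is 6, for J, so J has the highest closeness.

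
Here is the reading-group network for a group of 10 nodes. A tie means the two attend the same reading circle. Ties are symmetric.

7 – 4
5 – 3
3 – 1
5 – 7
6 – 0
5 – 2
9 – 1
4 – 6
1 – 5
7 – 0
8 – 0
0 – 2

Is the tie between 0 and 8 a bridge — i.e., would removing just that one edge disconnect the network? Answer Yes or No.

Without the 0–8 edge there is no alternate route between 0 and 8, so the network disconnects. It is a bridge.

Yes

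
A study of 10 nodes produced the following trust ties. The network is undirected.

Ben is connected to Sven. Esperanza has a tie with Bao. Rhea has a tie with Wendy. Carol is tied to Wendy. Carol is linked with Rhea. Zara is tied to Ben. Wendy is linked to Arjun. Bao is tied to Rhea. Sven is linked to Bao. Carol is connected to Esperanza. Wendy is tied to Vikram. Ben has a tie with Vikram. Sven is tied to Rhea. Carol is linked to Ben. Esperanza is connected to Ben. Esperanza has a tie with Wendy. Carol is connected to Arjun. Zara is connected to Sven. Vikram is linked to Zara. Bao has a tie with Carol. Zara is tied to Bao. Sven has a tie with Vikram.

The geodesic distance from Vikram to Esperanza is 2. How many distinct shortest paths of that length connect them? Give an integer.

The shortest distance is 2. The length-2 paths are: Vikram–Ben–Esperanza; Vikram–Wendy–Esperanza.
That gives 2 distinct shortest paths.

2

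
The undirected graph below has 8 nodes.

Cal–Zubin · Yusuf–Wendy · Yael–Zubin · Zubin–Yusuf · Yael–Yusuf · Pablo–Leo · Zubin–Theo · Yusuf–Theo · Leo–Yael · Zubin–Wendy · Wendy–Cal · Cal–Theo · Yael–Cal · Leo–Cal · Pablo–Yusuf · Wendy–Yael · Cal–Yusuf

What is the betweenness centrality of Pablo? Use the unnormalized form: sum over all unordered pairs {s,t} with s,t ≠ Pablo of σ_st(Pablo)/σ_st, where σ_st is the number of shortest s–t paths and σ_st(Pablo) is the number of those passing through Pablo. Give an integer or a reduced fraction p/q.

Pairs whose geodesics pass through Pablo — Leo–Yusuf: 1/3.
All other pairs contribute 0.
Summing the contributions gives betweenness(Pablo) = 1/3.

1/3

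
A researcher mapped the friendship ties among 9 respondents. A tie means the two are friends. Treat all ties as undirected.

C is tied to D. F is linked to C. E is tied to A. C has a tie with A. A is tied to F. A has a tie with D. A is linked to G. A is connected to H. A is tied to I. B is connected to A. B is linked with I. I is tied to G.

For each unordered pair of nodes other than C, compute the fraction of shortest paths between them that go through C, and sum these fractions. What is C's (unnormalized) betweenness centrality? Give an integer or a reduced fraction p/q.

Pairs whose geodesics pass through C — F–D: 1/2.
All other pairs contribute 0.
Summing the contributions gives betweenness(C) = 1/2.

1/2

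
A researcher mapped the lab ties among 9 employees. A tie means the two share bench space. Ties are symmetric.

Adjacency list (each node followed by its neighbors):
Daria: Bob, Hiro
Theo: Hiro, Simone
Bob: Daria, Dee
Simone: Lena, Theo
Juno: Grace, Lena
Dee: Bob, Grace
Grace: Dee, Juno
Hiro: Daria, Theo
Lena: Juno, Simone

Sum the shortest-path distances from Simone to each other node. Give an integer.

20

Distances from Simone: Bob:4, Daria:3, Dee:4, Grace:3, Hiro:2, Juno:2, Lena:1, Theo:1.
Sum = 4 + 3 + 4 + 3 + 2 + 2 + 1 + 1 = 20.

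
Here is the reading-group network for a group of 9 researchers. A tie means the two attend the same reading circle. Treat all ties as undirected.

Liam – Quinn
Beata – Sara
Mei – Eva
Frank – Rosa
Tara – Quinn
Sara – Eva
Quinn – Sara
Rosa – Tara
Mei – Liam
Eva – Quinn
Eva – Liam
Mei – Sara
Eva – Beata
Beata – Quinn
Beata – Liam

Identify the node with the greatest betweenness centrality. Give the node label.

Quinn

Unnormalized betweenness of each node: Beata:1/4, Eva:23/12, Frank:0, Liam:5/3, Mei:1/4, Quinn:61/4, Rosa:7, Sara:5/3, Tara:12.
Quinn has the largest value, 61/4, making it the main broker — the node through which the most shortest paths run.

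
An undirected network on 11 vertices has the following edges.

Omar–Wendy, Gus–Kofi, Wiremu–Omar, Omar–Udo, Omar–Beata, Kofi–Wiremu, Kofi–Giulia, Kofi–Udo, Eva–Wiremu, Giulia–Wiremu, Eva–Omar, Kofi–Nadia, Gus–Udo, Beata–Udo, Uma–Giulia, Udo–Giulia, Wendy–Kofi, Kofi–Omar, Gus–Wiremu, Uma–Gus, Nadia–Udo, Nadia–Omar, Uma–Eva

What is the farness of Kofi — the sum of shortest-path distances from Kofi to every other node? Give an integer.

13

Distances from Kofi: Beata:2, Eva:2, Giulia:1, Gus:1, Nadia:1, Omar:1, Udo:1, Uma:2, Wendy:1, Wiremu:1.
Sum = 2 + 2 + 1 + 1 + 1 + 1 + 1 + 2 + 1 + 1 = 13.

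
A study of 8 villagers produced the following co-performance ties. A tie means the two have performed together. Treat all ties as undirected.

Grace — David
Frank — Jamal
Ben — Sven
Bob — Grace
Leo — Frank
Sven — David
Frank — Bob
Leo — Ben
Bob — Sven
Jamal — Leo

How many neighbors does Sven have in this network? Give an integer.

3

Sven is directly tied to Ben, Bob, and David. That is 3 neighbors, so the degree of Sven is 3.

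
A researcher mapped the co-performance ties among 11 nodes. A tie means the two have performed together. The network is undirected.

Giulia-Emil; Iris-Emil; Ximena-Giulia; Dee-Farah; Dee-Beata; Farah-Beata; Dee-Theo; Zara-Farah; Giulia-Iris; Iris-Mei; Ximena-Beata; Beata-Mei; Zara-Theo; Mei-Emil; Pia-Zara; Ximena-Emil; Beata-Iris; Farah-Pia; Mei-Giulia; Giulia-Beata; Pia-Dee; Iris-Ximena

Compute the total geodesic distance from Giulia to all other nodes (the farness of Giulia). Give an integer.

18

Distances from Giulia: Beata:1, Dee:2, Emil:1, Farah:2, Iris:1, Mei:1, Pia:3, Theo:3, Ximena:1, Zara:3.
Sum = 1 + 2 + 1 + 2 + 1 + 1 + 3 + 3 + 1 + 3 = 18.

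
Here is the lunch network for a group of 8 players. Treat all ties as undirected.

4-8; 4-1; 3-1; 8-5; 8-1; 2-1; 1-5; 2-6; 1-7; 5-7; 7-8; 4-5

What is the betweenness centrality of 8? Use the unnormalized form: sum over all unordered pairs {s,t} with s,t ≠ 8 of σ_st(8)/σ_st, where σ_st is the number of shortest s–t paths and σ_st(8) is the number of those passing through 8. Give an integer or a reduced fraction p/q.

Pairs whose geodesics pass through 8 — 7–4: 1/3.
All other pairs contribute 0.
Summing the contributions gives betweenness(8) = 1/3.

1/3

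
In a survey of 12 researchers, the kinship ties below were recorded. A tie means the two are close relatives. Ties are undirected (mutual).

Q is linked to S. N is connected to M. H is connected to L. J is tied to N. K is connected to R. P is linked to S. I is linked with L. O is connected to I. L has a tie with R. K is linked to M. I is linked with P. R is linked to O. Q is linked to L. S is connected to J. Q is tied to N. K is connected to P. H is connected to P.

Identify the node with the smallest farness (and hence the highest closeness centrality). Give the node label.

Farness (sum of distances to all others) for each node — H:24, I:22, J:28, K:21, L:20, M:25, N:25, O:28, P:19, Q:21, R:23, S:22.
The smallest farness is 19, for P, so P has the highest closeness.

P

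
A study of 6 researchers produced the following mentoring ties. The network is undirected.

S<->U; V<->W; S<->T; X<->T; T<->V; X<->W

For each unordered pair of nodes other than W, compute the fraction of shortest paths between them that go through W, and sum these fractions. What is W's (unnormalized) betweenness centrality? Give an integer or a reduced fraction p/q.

1/2

Pairs whose geodesics pass through W — V–X: 1/2.
All other pairs contribute 0.
Summing the contributions gives betweenness(W) = 1/2.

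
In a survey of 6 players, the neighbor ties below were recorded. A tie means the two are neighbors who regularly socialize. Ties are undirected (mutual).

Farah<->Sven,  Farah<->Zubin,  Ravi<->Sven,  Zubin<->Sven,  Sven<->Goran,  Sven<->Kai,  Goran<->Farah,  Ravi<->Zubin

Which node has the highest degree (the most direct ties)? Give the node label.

Degrees — Farah:3, Goran:2, Kai:1, Ravi:2, Sven:5, Zubin:3.
The maximum is 5, attained only by Sven.

Sven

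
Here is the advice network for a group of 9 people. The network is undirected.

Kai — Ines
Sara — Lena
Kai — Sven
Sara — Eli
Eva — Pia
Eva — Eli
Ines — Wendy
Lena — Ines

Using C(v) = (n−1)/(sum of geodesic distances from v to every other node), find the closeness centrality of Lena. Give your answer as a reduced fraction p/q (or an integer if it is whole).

4/9

Distances from Lena: Eli:2, Eva:3, Ines:1, Kai:2, Pia:4, Sara:1, Sven:3, Wendy:2. Sum = 18.
n = 9, so closeness = 8/18 = 4/9.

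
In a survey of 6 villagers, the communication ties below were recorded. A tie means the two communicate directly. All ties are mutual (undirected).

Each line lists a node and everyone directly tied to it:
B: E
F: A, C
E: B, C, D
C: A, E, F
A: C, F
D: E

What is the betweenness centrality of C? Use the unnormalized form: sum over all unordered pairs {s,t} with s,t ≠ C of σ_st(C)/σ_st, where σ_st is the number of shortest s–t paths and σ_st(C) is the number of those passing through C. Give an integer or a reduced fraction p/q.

Pairs whose geodesics pass through C — D–F: 1; D–A: 1; B–F: 1; B–A: 1; E–F: 1; E–A: 1.
All other pairs contribute 0.
Summing the contributions gives betweenness(C) = 6.

6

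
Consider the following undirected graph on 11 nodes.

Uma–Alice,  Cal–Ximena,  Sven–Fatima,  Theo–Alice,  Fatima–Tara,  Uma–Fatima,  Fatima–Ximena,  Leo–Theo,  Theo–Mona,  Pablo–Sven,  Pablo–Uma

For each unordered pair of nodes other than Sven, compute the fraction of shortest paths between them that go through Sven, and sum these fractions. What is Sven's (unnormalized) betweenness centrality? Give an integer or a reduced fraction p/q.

Pairs whose geodesics pass through Sven — Pablo–Tara: 1/2; Pablo–Ximena: 1/2; Pablo–Fatima: 1/2; Pablo–Cal: 1/2.
All other pairs contribute 0.
Summing the contributions gives betweenness(Sven) = 2.

2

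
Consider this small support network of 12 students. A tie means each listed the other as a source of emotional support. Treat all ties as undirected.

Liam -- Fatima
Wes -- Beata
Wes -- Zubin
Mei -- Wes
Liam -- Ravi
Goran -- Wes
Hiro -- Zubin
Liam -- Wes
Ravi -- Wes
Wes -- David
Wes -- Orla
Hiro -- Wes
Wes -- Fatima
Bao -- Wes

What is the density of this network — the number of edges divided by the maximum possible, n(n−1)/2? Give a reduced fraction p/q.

7/33

There are 14 edges and 12 nodes, so the maximum possible is C(12,2) = 66.
Density = 14/66 = 7/33.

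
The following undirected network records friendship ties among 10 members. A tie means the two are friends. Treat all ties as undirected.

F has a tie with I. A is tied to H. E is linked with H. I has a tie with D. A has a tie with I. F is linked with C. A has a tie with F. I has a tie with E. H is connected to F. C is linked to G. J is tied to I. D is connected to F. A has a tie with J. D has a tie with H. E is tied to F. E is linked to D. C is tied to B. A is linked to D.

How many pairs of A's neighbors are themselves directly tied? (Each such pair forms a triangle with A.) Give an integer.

6

A's neighbors: D, F, H, I, and J.
Neighbor pairs that are themselves tied: A–D–F; A–D–H; A–D–I; A–F–H; A–F–I; A–I–J. Each forms one triangle with A, for 6 in total.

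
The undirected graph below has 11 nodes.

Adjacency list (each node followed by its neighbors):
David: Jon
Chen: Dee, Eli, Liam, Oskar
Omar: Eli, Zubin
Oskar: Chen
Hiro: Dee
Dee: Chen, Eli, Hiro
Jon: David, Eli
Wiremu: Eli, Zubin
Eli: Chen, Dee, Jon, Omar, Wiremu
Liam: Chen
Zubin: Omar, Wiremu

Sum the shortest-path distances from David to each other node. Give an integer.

31

Distances from David: Chen:3, Dee:3, Eli:2, Hiro:4, Jon:1, Liam:4, Omar:3, Oskar:4, Wiremu:3, Zubin:4.
Sum = 3 + 3 + 2 + 4 + 1 + 4 + 3 + 4 + 3 + 4 = 31.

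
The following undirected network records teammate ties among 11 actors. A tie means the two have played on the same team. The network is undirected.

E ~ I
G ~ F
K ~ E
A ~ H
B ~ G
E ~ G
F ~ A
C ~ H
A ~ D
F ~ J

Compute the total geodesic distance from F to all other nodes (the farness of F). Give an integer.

20

Distances from F: A:1, B:2, C:3, D:2, E:2, G:1, H:2, I:3, J:1, K:3.
Sum = 1 + 2 + 3 + 2 + 2 + 1 + 2 + 3 + 1 + 3 = 20.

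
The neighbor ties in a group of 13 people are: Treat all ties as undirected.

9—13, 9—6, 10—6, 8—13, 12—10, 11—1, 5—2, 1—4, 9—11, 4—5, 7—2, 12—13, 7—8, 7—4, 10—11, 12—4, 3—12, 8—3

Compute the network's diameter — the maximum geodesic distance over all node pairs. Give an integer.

5

Eccentricity of each node (its greatest distance to any other): 1:3, 2:5, 3:3, 4:3, 5:4, 6:5, 7:4, 8:3, 9:4, 10:4, 11:4, 12:3, 13:3.
The maximum eccentricity is 5, realized for instance by the pair 6–2 via 6 – 9 – 13 – 8 – 7 – 2. So the diameter is 5.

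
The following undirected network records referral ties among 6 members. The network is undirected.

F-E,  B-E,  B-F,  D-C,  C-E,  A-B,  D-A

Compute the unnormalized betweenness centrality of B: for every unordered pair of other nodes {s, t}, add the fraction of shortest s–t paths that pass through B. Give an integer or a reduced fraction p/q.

Pairs whose geodesics pass through B — E–A: 1; F–A: 1; F–D: 1/2.
All other pairs contribute 0.
Summing the contributions gives betweenness(B) = 5/2.

5/2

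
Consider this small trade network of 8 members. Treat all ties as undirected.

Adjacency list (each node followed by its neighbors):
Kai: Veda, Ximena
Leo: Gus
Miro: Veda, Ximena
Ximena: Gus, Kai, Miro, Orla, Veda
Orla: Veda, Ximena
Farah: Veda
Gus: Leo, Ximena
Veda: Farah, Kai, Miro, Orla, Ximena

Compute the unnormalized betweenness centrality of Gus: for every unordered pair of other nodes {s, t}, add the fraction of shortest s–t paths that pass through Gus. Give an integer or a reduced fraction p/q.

6

Pairs whose geodesics pass through Gus — Leo–Veda: 1; Leo–Farah: 1; Leo–Kai: 1; Leo–Miro: 1; Leo–Orla: 1; Leo–Ximena: 1.
All other pairs contribute 0.
Summing the contributions gives betweenness(Gus) = 6.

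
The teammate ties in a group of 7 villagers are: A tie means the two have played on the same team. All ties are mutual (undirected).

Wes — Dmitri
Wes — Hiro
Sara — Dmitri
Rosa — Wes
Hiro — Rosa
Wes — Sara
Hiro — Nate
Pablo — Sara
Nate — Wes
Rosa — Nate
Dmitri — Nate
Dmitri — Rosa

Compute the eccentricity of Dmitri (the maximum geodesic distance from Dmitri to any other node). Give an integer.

Distances from Dmitri: Hiro:2, Nate:1, Pablo:2, Rosa:1, Sara:1, Wes:1.
The largest is 2 (to Pablo and Hiro), so the eccentricity of Dmitri is 2.

2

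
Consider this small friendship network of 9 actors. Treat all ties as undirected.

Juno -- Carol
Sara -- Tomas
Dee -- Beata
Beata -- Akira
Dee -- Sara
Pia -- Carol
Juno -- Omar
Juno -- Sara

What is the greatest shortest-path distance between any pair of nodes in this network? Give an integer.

6

Eccentricity of each node (its greatest distance to any other): Akira:6, Beata:5, Carol:5, Dee:4, Juno:4, Omar:5, Pia:6, Sara:3, Tomas:4.
The maximum eccentricity is 6, realized for instance by the pair Pia–Akira via Pia – Carol – Juno – Sara – Dee – Beata – Akira. So the diameter is 6.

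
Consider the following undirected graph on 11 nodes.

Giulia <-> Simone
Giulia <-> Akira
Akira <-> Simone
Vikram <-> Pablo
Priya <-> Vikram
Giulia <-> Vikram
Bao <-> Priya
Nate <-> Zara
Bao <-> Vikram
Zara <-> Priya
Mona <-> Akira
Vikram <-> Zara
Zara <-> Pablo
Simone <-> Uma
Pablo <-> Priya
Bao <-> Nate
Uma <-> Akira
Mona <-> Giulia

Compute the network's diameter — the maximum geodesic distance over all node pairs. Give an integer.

5

Eccentricity of each node (its greatest distance to any other): Akira:4, Bao:4, Giulia:3, Mona:4, Nate:5, Pablo:4, Priya:4, Simone:4, Uma:5, Vikram:3, Zara:4.
The maximum eccentricity is 5, realized for instance by the pair Nate–Uma via Nate – Bao – Vikram – Giulia – Akira – Uma. So the diameter is 5.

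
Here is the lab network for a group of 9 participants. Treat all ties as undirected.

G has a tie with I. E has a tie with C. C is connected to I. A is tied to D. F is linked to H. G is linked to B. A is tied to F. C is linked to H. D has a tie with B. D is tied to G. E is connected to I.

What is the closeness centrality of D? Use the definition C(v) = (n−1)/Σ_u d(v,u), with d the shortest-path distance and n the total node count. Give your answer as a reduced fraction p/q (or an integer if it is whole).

Distances from D: A:1, B:1, C:3, E:3, F:2, G:1, H:3, I:2. Sum = 16.
n = 9, so closeness = 8/16 = 1/2.

1/2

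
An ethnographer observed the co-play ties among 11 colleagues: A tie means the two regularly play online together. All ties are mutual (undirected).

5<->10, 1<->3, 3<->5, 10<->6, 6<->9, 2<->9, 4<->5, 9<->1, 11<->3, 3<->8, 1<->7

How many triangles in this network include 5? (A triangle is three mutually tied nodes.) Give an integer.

5's neighbors are 3, 4, and 10, but none of them are tied to each other, so no triangle contains 5.

0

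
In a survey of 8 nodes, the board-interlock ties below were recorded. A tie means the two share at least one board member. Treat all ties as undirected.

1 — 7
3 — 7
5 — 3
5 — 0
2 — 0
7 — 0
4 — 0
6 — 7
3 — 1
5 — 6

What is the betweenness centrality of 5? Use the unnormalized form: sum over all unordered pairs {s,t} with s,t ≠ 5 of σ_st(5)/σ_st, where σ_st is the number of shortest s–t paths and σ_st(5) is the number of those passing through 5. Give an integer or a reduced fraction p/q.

Pairs whose geodesics pass through 5 — 3–2: 1/2; 3–4: 1/2; 3–0: 1/2; 3–6: 1/2; 2–6: 1/2; 4–6: 1/2; 0–6: 1/2.
All other pairs contribute 0.
Summing the contributions gives betweenness(5) = 7/2.

7/2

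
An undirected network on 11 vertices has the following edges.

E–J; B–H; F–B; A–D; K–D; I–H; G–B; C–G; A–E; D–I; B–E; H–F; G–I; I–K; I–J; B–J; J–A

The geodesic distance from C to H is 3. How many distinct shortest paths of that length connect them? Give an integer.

2

The shortest distance is 3. The length-3 paths are: C–G–B–H; C–G–I–H.
That gives 2 distinct shortest paths.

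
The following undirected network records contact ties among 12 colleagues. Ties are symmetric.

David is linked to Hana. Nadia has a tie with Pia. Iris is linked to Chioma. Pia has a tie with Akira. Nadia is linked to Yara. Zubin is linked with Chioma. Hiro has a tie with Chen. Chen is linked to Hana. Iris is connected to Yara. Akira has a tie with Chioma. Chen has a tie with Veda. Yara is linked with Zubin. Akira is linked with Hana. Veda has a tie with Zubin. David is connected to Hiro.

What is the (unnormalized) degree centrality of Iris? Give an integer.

2

Iris is directly tied to Chioma and Yara. That is 2 neighbors, so the degree of Iris is 2.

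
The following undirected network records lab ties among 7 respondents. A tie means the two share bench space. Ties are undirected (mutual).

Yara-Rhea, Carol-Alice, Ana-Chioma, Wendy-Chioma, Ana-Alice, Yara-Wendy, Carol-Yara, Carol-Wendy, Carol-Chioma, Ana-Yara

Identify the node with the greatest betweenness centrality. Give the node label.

Unnormalized betweenness of each node: Alice:1/3, Ana:13/6, Carol:19/6, Chioma:5/6, Rhea:0, Wendy:2/3, Yara:35/6.
Yara has the largest value, 35/6, making it the main broker — the node through which the most shortest paths run.

Yara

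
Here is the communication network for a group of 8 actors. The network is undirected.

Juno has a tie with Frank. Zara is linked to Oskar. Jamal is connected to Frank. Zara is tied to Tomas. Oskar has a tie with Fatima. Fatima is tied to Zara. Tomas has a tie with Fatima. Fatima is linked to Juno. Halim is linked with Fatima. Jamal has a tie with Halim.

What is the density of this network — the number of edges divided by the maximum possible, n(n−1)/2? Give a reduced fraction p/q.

5/14

There are 10 edges and 8 nodes, so the maximum possible is C(8,2) = 28.
Density = 10/28 = 5/14.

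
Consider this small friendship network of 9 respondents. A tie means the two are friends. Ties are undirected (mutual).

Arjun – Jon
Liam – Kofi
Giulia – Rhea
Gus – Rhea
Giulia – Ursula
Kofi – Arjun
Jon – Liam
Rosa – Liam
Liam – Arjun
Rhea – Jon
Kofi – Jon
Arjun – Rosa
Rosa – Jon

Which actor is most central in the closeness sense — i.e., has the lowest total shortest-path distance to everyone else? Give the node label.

Jon

Farness (sum of distances to all others) for each node — Arjun:16, Giulia:18, Gus:20, Jon:12, Kofi:17, Liam:16, Rhea:13, Rosa:17, Ursula:25.
The smallest farness is 12, for Jon, so Jon has the highest closeness.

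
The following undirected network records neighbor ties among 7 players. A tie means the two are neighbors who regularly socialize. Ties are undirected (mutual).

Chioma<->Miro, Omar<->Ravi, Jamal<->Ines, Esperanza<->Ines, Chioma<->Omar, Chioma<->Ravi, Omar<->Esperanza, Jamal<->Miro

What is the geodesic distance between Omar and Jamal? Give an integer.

3

One shortest route is Omar – Esperanza – Ines – Jamal, which uses 3 edges, and at distance 2 from Omar we only reach {Ines, Miro}, which does not include Jamal. So d(Omar,Jamal) = 3.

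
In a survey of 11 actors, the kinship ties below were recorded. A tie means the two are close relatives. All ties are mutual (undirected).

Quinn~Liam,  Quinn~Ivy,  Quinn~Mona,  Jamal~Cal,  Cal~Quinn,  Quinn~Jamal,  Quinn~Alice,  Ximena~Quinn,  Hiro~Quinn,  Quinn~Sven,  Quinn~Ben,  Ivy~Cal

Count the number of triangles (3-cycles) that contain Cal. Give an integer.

Cal's neighbors: Ivy, Jamal, and Quinn.
Neighbor pairs that are themselves tied: Cal–Ivy–Quinn; Cal–Jamal–Quinn. Each forms one triangle with Cal, for 2 in total.

2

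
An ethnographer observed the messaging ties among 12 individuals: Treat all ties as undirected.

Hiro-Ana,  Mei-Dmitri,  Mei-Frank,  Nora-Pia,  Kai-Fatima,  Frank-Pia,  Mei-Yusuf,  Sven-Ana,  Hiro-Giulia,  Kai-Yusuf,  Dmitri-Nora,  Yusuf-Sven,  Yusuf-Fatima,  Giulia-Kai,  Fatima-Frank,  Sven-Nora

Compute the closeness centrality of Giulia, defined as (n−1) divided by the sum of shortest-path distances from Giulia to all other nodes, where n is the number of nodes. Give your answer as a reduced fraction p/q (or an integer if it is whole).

11/29

Distances from Giulia: Ana:2, Dmitri:4, Fatima:2, Frank:3, Hiro:1, Kai:1, Mei:3, Nora:4, Pia:4, Sven:3, Yusuf:2. Sum = 29.
n = 12, so closeness = 11/29.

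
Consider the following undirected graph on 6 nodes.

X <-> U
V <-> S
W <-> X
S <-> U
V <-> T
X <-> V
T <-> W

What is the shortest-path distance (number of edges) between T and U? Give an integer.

3

One shortest route is T – V – S – U, which uses 3 edges, and at distance 2 from T we only reach {S, X}, which does not include U. So d(T,U) = 3.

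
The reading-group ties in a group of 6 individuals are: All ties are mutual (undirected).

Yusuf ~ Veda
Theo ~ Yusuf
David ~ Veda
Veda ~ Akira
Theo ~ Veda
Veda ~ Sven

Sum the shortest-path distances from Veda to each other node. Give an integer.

Distances from Veda: Akira:1, David:1, Sven:1, Theo:1, Yusuf:1.
Sum = 1 + 1 + 1 + 1 + 1 = 5.

5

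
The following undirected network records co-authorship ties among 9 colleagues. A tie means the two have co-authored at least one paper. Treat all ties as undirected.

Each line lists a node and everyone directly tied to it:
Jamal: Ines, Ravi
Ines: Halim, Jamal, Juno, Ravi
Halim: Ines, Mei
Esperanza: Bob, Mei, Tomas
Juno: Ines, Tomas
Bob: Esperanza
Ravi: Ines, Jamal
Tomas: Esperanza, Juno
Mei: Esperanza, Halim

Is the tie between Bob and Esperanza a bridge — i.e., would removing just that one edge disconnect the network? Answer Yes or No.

Without the Bob–Esperanza edge there is no alternate route between Bob and Esperanza, so the network disconnects. It is a bridge.

Yes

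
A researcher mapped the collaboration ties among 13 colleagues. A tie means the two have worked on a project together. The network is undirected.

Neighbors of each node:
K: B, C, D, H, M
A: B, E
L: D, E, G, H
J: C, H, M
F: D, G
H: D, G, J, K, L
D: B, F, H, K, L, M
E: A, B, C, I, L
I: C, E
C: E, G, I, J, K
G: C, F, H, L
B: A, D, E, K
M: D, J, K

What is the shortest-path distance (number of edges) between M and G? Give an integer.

One shortest route is M – J – H – G, which uses 3 edges, and at distance 2 from M we only reach {B, C, F, H, L}, which does not include G. So d(M,G) = 3.

3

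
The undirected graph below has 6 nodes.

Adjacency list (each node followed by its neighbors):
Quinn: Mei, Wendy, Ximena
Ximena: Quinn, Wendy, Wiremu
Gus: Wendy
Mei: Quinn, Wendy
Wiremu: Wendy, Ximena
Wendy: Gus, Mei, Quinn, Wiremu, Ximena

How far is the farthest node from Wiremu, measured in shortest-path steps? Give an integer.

2

Distances from Wiremu: Gus:2, Mei:2, Quinn:2, Wendy:1, Ximena:1.
The largest is 2 (to Mei, Quinn, and Gus), so the eccentricity of Wiremu is 2.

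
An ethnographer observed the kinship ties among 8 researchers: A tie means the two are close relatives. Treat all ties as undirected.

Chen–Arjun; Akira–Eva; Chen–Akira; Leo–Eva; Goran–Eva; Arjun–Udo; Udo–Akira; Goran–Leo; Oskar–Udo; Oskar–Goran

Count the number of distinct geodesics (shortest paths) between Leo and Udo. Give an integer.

The shortest distance is 3. The length-3 paths are: Leo–Goran–Oskar–Udo; Leo–Eva–Akira–Udo.
That gives 2 distinct shortest paths.

2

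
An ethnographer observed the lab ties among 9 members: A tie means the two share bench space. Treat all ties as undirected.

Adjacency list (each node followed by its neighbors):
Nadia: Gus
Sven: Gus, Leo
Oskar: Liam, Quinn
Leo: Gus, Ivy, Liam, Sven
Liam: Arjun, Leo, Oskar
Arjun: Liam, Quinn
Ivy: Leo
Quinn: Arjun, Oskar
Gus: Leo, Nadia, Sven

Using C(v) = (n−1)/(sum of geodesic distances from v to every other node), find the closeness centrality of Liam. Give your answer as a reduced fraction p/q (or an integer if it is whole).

4/7

Distances from Liam: Arjun:1, Gus:2, Ivy:2, Leo:1, Nadia:3, Oskar:1, Quinn:2, Sven:2. Sum = 14.
n = 9, so closeness = 8/14 = 4/7.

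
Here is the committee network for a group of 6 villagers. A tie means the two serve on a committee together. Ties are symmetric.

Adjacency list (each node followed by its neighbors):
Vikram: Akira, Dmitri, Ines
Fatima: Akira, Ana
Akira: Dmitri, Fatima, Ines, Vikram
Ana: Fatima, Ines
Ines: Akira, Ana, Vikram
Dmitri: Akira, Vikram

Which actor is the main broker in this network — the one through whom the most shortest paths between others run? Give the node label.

Akira

Unnormalized betweenness of each node: Akira:11/3, Ana:1/2, Dmitri:0, Fatima:5/6, Ines:13/6, Vikram:5/6.
Akira has the largest value, 11/3, making it the main broker — the node through which the most shortest paths run.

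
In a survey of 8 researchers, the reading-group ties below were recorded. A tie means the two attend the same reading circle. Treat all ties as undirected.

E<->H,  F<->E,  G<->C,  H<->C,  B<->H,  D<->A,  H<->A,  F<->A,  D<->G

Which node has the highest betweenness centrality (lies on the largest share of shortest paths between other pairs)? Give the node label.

H

Unnormalized betweenness of each node: A:13/2, B:0, C:3, D:2, E:3/2, F:1, G:1, H:11.
H has the largest value, 11, making it the main broker — the node through which the most shortest paths run.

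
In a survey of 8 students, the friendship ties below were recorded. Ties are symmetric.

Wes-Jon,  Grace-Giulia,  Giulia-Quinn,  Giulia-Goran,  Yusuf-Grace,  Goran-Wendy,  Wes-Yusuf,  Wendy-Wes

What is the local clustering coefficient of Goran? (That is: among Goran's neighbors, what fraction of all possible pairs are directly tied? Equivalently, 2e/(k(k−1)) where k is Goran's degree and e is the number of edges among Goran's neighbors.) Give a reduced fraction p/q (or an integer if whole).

Goran's neighbors: Giulia and Wendy (k = 2).
Possible neighbor pairs: C(2,2) = 1. Edges among them: none → e = 0.
Clustering(Goran) = 0/1.

0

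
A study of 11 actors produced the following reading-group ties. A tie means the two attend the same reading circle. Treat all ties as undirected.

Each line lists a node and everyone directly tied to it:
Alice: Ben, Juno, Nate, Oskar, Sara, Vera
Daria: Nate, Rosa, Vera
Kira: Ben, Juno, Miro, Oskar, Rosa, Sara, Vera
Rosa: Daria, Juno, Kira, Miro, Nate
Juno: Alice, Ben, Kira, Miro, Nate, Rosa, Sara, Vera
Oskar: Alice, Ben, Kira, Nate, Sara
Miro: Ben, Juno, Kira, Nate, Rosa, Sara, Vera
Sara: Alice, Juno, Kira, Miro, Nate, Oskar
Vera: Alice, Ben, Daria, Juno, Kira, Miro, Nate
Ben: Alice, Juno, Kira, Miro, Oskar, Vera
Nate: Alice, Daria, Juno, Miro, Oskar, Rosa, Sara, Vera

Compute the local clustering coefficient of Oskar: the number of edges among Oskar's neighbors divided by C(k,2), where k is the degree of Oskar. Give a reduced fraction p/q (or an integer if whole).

Oskar's neighbors: Alice, Ben, Kira, Nate, and Sara (k = 5).
Possible neighbor pairs: C(5,2) = 10. Edges among them: Alice–Ben, Alice–Nate, Alice–Sara, Ben–Kira, Kira–Sara, Nate–Sara → e = 6.
Clustering(Oskar) = 6/10 = 3/5.

3/5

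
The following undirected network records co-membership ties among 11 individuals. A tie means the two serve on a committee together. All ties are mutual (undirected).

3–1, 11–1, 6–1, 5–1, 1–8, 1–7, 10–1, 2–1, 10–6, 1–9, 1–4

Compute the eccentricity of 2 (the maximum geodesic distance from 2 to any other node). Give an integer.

Distances from 2: 1:1, 3:2, 4:2, 5:2, 6:2, 7:2, 8:2, 9:2, 10:2, 11:2.
The largest is 2 (to 9, 3, 10, 4, 11, 7, 8, 5, and 6), so the eccentricity of 2 is 2.

2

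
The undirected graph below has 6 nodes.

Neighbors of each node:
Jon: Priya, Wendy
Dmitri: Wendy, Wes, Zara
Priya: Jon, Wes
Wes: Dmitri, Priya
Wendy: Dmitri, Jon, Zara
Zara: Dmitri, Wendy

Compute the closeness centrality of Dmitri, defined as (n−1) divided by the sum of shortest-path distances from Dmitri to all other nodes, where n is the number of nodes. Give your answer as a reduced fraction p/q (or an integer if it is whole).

Distances from Dmitri: Jon:2, Priya:2, Wendy:1, Wes:1, Zara:1. Sum = 7.
n = 6, so closeness = 5/7.

5/7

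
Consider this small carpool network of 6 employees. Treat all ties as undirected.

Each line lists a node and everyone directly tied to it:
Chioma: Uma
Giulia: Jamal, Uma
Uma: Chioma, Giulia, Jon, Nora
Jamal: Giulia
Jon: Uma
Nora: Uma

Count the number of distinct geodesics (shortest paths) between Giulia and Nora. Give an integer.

The shortest distance is 2, and the only length-2 path is Giulia–Uma–Nora. So there is exactly 1 shortest path.

1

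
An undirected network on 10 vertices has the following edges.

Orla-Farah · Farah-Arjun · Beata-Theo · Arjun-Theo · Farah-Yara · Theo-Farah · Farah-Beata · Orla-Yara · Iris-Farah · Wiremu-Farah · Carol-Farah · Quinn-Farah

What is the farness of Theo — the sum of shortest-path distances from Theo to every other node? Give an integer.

15

Distances from Theo: Arjun:1, Beata:1, Carol:2, Farah:1, Iris:2, Orla:2, Quinn:2, Wiremu:2, Yara:2.
Sum = 1 + 1 + 2 + 1 + 2 + 2 + 2 + 2 + 2 = 15.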